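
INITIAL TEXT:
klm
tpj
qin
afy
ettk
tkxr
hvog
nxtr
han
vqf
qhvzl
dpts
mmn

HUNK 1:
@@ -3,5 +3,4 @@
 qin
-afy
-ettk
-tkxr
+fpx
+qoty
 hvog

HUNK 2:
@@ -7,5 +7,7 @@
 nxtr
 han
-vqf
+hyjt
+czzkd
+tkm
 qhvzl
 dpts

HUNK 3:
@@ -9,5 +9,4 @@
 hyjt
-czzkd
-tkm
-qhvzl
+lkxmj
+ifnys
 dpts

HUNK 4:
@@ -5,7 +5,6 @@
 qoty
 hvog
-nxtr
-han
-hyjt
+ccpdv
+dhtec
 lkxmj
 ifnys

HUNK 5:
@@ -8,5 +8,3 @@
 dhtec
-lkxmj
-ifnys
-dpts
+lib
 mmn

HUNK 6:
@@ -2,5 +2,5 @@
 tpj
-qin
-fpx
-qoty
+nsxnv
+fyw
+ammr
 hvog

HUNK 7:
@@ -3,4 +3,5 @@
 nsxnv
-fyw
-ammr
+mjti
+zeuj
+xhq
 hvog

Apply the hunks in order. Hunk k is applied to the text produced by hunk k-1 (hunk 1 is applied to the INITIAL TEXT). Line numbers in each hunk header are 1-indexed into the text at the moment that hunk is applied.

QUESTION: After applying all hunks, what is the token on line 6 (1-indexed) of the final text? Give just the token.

Hunk 1: at line 3 remove [afy,ettk,tkxr] add [fpx,qoty] -> 12 lines: klm tpj qin fpx qoty hvog nxtr han vqf qhvzl dpts mmn
Hunk 2: at line 7 remove [vqf] add [hyjt,czzkd,tkm] -> 14 lines: klm tpj qin fpx qoty hvog nxtr han hyjt czzkd tkm qhvzl dpts mmn
Hunk 3: at line 9 remove [czzkd,tkm,qhvzl] add [lkxmj,ifnys] -> 13 lines: klm tpj qin fpx qoty hvog nxtr han hyjt lkxmj ifnys dpts mmn
Hunk 4: at line 5 remove [nxtr,han,hyjt] add [ccpdv,dhtec] -> 12 lines: klm tpj qin fpx qoty hvog ccpdv dhtec lkxmj ifnys dpts mmn
Hunk 5: at line 8 remove [lkxmj,ifnys,dpts] add [lib] -> 10 lines: klm tpj qin fpx qoty hvog ccpdv dhtec lib mmn
Hunk 6: at line 2 remove [qin,fpx,qoty] add [nsxnv,fyw,ammr] -> 10 lines: klm tpj nsxnv fyw ammr hvog ccpdv dhtec lib mmn
Hunk 7: at line 3 remove [fyw,ammr] add [mjti,zeuj,xhq] -> 11 lines: klm tpj nsxnv mjti zeuj xhq hvog ccpdv dhtec lib mmn
Final line 6: xhq

Answer: xhq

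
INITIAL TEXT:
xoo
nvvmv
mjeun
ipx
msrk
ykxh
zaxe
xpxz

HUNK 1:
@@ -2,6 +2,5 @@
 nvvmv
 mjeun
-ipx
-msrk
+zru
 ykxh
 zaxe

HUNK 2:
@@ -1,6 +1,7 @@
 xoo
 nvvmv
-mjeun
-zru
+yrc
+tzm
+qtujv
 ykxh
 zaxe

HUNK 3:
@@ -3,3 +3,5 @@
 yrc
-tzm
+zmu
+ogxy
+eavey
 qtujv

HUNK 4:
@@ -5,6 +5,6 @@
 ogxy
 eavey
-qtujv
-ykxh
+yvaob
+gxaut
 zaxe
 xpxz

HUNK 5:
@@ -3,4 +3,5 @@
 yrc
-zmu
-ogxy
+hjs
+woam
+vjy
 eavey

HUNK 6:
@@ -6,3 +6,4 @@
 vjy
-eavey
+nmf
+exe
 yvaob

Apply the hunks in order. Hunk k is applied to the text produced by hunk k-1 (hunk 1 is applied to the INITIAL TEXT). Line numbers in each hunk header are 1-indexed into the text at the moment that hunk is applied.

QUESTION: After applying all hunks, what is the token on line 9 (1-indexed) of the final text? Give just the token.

Hunk 1: at line 2 remove [ipx,msrk] add [zru] -> 7 lines: xoo nvvmv mjeun zru ykxh zaxe xpxz
Hunk 2: at line 1 remove [mjeun,zru] add [yrc,tzm,qtujv] -> 8 lines: xoo nvvmv yrc tzm qtujv ykxh zaxe xpxz
Hunk 3: at line 3 remove [tzm] add [zmu,ogxy,eavey] -> 10 lines: xoo nvvmv yrc zmu ogxy eavey qtujv ykxh zaxe xpxz
Hunk 4: at line 5 remove [qtujv,ykxh] add [yvaob,gxaut] -> 10 lines: xoo nvvmv yrc zmu ogxy eavey yvaob gxaut zaxe xpxz
Hunk 5: at line 3 remove [zmu,ogxy] add [hjs,woam,vjy] -> 11 lines: xoo nvvmv yrc hjs woam vjy eavey yvaob gxaut zaxe xpxz
Hunk 6: at line 6 remove [eavey] add [nmf,exe] -> 12 lines: xoo nvvmv yrc hjs woam vjy nmf exe yvaob gxaut zaxe xpxz
Final line 9: yvaob

Answer: yvaob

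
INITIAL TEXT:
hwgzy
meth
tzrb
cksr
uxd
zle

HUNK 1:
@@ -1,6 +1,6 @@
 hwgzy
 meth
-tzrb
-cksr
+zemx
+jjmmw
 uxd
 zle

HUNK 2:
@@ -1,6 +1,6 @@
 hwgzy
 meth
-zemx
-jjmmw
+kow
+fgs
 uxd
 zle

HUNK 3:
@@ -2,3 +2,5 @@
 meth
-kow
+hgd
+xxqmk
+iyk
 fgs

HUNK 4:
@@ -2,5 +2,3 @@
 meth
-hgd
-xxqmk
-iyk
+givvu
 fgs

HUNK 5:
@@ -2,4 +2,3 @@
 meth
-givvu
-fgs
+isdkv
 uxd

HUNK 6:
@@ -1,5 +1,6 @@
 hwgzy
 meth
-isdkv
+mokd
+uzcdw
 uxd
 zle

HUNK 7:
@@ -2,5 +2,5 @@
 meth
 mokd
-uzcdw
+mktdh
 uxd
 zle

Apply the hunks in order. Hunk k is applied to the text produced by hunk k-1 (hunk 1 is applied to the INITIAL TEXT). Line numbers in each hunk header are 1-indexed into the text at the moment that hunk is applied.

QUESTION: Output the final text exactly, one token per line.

Answer: hwgzy
meth
mokd
mktdh
uxd
zle

Derivation:
Hunk 1: at line 1 remove [tzrb,cksr] add [zemx,jjmmw] -> 6 lines: hwgzy meth zemx jjmmw uxd zle
Hunk 2: at line 1 remove [zemx,jjmmw] add [kow,fgs] -> 6 lines: hwgzy meth kow fgs uxd zle
Hunk 3: at line 2 remove [kow] add [hgd,xxqmk,iyk] -> 8 lines: hwgzy meth hgd xxqmk iyk fgs uxd zle
Hunk 4: at line 2 remove [hgd,xxqmk,iyk] add [givvu] -> 6 lines: hwgzy meth givvu fgs uxd zle
Hunk 5: at line 2 remove [givvu,fgs] add [isdkv] -> 5 lines: hwgzy meth isdkv uxd zle
Hunk 6: at line 1 remove [isdkv] add [mokd,uzcdw] -> 6 lines: hwgzy meth mokd uzcdw uxd zle
Hunk 7: at line 2 remove [uzcdw] add [mktdh] -> 6 lines: hwgzy meth mokd mktdh uxd zle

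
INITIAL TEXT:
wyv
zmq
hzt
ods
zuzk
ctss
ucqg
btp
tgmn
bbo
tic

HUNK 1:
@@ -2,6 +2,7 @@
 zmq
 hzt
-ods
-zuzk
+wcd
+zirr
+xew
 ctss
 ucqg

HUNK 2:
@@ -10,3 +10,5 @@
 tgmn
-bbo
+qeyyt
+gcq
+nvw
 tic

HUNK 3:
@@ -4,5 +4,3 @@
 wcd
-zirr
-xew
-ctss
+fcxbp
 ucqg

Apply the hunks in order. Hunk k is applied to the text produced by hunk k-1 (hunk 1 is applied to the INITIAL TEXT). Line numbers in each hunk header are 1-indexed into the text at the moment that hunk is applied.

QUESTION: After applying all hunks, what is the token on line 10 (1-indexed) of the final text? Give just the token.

Answer: gcq

Derivation:
Hunk 1: at line 2 remove [ods,zuzk] add [wcd,zirr,xew] -> 12 lines: wyv zmq hzt wcd zirr xew ctss ucqg btp tgmn bbo tic
Hunk 2: at line 10 remove [bbo] add [qeyyt,gcq,nvw] -> 14 lines: wyv zmq hzt wcd zirr xew ctss ucqg btp tgmn qeyyt gcq nvw tic
Hunk 3: at line 4 remove [zirr,xew,ctss] add [fcxbp] -> 12 lines: wyv zmq hzt wcd fcxbp ucqg btp tgmn qeyyt gcq nvw tic
Final line 10: gcq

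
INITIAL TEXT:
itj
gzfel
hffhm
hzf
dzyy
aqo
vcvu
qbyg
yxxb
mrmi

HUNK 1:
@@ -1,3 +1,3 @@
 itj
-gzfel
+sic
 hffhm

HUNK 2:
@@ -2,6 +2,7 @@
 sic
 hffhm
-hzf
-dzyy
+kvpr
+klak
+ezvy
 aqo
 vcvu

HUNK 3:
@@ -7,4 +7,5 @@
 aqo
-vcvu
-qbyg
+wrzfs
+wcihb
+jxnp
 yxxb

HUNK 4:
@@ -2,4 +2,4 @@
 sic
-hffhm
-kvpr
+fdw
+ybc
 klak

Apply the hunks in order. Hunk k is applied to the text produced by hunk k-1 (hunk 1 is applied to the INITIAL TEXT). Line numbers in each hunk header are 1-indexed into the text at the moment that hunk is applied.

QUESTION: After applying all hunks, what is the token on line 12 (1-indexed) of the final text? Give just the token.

Hunk 1: at line 1 remove [gzfel] add [sic] -> 10 lines: itj sic hffhm hzf dzyy aqo vcvu qbyg yxxb mrmi
Hunk 2: at line 2 remove [hzf,dzyy] add [kvpr,klak,ezvy] -> 11 lines: itj sic hffhm kvpr klak ezvy aqo vcvu qbyg yxxb mrmi
Hunk 3: at line 7 remove [vcvu,qbyg] add [wrzfs,wcihb,jxnp] -> 12 lines: itj sic hffhm kvpr klak ezvy aqo wrzfs wcihb jxnp yxxb mrmi
Hunk 4: at line 2 remove [hffhm,kvpr] add [fdw,ybc] -> 12 lines: itj sic fdw ybc klak ezvy aqo wrzfs wcihb jxnp yxxb mrmi
Final line 12: mrmi

Answer: mrmi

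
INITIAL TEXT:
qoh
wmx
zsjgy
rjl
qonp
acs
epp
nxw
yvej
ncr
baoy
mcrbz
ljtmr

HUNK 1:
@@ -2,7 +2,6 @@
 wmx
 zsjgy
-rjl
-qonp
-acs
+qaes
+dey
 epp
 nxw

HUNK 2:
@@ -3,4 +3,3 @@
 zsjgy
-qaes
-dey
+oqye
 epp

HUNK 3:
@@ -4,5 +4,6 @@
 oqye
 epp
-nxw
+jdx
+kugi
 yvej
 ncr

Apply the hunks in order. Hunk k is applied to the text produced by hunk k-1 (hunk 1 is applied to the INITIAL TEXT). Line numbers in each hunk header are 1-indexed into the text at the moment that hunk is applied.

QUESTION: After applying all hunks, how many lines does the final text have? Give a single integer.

Hunk 1: at line 2 remove [rjl,qonp,acs] add [qaes,dey] -> 12 lines: qoh wmx zsjgy qaes dey epp nxw yvej ncr baoy mcrbz ljtmr
Hunk 2: at line 3 remove [qaes,dey] add [oqye] -> 11 lines: qoh wmx zsjgy oqye epp nxw yvej ncr baoy mcrbz ljtmr
Hunk 3: at line 4 remove [nxw] add [jdx,kugi] -> 12 lines: qoh wmx zsjgy oqye epp jdx kugi yvej ncr baoy mcrbz ljtmr
Final line count: 12

Answer: 12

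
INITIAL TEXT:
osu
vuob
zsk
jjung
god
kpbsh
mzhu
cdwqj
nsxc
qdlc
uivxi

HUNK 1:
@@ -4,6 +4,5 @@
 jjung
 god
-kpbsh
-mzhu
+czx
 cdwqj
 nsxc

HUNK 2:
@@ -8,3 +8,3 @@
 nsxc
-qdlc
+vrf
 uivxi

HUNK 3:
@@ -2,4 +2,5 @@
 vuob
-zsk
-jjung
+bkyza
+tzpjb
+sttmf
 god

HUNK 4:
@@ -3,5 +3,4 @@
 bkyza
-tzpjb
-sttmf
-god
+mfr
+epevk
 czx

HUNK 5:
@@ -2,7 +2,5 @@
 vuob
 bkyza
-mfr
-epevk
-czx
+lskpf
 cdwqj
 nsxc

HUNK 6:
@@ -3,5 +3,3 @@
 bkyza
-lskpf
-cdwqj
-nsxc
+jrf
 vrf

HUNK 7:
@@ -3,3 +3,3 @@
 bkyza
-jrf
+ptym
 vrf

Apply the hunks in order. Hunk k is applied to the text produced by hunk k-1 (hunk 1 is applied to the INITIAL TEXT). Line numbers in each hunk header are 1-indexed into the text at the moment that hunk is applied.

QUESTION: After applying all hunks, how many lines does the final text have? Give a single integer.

Hunk 1: at line 4 remove [kpbsh,mzhu] add [czx] -> 10 lines: osu vuob zsk jjung god czx cdwqj nsxc qdlc uivxi
Hunk 2: at line 8 remove [qdlc] add [vrf] -> 10 lines: osu vuob zsk jjung god czx cdwqj nsxc vrf uivxi
Hunk 3: at line 2 remove [zsk,jjung] add [bkyza,tzpjb,sttmf] -> 11 lines: osu vuob bkyza tzpjb sttmf god czx cdwqj nsxc vrf uivxi
Hunk 4: at line 3 remove [tzpjb,sttmf,god] add [mfr,epevk] -> 10 lines: osu vuob bkyza mfr epevk czx cdwqj nsxc vrf uivxi
Hunk 5: at line 2 remove [mfr,epevk,czx] add [lskpf] -> 8 lines: osu vuob bkyza lskpf cdwqj nsxc vrf uivxi
Hunk 6: at line 3 remove [lskpf,cdwqj,nsxc] add [jrf] -> 6 lines: osu vuob bkyza jrf vrf uivxi
Hunk 7: at line 3 remove [jrf] add [ptym] -> 6 lines: osu vuob bkyza ptym vrf uivxi
Final line count: 6

Answer: 6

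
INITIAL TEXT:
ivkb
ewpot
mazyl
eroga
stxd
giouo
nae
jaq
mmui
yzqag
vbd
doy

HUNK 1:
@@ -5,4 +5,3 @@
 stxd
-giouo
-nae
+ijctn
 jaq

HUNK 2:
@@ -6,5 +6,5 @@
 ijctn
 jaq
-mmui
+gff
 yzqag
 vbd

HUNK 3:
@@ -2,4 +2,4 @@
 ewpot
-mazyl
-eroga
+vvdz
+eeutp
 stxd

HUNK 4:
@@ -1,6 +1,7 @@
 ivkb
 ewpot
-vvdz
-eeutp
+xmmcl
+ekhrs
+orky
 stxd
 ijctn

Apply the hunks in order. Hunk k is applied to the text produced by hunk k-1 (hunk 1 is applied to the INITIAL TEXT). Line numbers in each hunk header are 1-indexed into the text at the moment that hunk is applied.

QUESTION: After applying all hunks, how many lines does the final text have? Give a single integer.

Hunk 1: at line 5 remove [giouo,nae] add [ijctn] -> 11 lines: ivkb ewpot mazyl eroga stxd ijctn jaq mmui yzqag vbd doy
Hunk 2: at line 6 remove [mmui] add [gff] -> 11 lines: ivkb ewpot mazyl eroga stxd ijctn jaq gff yzqag vbd doy
Hunk 3: at line 2 remove [mazyl,eroga] add [vvdz,eeutp] -> 11 lines: ivkb ewpot vvdz eeutp stxd ijctn jaq gff yzqag vbd doy
Hunk 4: at line 1 remove [vvdz,eeutp] add [xmmcl,ekhrs,orky] -> 12 lines: ivkb ewpot xmmcl ekhrs orky stxd ijctn jaq gff yzqag vbd doy
Final line count: 12

Answer: 12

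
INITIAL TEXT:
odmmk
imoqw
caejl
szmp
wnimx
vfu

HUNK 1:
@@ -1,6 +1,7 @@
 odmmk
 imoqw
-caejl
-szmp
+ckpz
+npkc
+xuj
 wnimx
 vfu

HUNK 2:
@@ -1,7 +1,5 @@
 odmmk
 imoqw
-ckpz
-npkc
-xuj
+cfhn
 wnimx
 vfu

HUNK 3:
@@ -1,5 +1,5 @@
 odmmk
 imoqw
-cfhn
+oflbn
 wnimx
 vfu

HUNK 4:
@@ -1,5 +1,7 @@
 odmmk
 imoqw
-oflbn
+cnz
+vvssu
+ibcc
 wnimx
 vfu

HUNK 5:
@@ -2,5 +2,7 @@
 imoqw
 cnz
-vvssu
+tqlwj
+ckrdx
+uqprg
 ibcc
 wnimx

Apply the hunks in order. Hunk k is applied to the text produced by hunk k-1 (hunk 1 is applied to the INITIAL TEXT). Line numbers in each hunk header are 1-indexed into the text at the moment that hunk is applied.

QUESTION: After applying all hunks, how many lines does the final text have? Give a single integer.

Answer: 9

Derivation:
Hunk 1: at line 1 remove [caejl,szmp] add [ckpz,npkc,xuj] -> 7 lines: odmmk imoqw ckpz npkc xuj wnimx vfu
Hunk 2: at line 1 remove [ckpz,npkc,xuj] add [cfhn] -> 5 lines: odmmk imoqw cfhn wnimx vfu
Hunk 3: at line 1 remove [cfhn] add [oflbn] -> 5 lines: odmmk imoqw oflbn wnimx vfu
Hunk 4: at line 1 remove [oflbn] add [cnz,vvssu,ibcc] -> 7 lines: odmmk imoqw cnz vvssu ibcc wnimx vfu
Hunk 5: at line 2 remove [vvssu] add [tqlwj,ckrdx,uqprg] -> 9 lines: odmmk imoqw cnz tqlwj ckrdx uqprg ibcc wnimx vfu
Final line count: 9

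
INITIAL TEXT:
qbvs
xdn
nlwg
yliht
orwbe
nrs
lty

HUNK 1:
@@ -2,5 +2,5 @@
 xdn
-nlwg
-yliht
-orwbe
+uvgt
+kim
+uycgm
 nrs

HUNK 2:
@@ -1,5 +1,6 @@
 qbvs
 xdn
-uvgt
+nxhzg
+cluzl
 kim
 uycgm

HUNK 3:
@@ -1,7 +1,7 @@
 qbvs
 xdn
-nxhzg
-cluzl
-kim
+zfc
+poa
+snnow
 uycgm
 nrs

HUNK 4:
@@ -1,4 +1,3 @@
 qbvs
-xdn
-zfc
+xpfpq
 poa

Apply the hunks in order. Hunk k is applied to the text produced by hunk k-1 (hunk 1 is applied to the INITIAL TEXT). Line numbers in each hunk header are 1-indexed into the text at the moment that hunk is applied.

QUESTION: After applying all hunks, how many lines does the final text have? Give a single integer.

Hunk 1: at line 2 remove [nlwg,yliht,orwbe] add [uvgt,kim,uycgm] -> 7 lines: qbvs xdn uvgt kim uycgm nrs lty
Hunk 2: at line 1 remove [uvgt] add [nxhzg,cluzl] -> 8 lines: qbvs xdn nxhzg cluzl kim uycgm nrs lty
Hunk 3: at line 1 remove [nxhzg,cluzl,kim] add [zfc,poa,snnow] -> 8 lines: qbvs xdn zfc poa snnow uycgm nrs lty
Hunk 4: at line 1 remove [xdn,zfc] add [xpfpq] -> 7 lines: qbvs xpfpq poa snnow uycgm nrs lty
Final line count: 7

Answer: 7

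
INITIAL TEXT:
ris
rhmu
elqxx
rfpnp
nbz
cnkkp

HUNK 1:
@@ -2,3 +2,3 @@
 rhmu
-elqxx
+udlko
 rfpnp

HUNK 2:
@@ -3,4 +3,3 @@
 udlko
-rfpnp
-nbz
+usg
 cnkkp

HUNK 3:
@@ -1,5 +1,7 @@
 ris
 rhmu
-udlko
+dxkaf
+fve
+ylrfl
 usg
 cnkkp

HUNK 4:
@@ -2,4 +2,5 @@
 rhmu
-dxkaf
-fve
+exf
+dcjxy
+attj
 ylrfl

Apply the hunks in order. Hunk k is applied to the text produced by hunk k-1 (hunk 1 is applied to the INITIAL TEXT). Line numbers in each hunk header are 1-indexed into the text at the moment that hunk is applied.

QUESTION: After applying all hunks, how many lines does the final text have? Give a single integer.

Answer: 8

Derivation:
Hunk 1: at line 2 remove [elqxx] add [udlko] -> 6 lines: ris rhmu udlko rfpnp nbz cnkkp
Hunk 2: at line 3 remove [rfpnp,nbz] add [usg] -> 5 lines: ris rhmu udlko usg cnkkp
Hunk 3: at line 1 remove [udlko] add [dxkaf,fve,ylrfl] -> 7 lines: ris rhmu dxkaf fve ylrfl usg cnkkp
Hunk 4: at line 2 remove [dxkaf,fve] add [exf,dcjxy,attj] -> 8 lines: ris rhmu exf dcjxy attj ylrfl usg cnkkp
Final line count: 8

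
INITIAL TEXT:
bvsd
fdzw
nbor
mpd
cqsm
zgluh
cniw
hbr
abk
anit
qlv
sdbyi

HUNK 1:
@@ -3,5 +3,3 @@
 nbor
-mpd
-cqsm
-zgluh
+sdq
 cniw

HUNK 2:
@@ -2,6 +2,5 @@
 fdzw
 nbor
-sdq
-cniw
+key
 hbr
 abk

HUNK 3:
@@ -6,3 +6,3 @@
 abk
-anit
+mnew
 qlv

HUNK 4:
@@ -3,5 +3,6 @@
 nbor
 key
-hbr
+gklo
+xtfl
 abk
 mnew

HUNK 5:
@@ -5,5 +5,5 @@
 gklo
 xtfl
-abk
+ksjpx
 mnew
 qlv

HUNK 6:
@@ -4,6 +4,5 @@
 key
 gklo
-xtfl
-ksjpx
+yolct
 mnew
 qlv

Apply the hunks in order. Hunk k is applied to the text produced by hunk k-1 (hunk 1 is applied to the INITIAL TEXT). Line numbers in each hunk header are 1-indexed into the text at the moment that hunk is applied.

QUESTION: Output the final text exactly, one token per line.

Hunk 1: at line 3 remove [mpd,cqsm,zgluh] add [sdq] -> 10 lines: bvsd fdzw nbor sdq cniw hbr abk anit qlv sdbyi
Hunk 2: at line 2 remove [sdq,cniw] add [key] -> 9 lines: bvsd fdzw nbor key hbr abk anit qlv sdbyi
Hunk 3: at line 6 remove [anit] add [mnew] -> 9 lines: bvsd fdzw nbor key hbr abk mnew qlv sdbyi
Hunk 4: at line 3 remove [hbr] add [gklo,xtfl] -> 10 lines: bvsd fdzw nbor key gklo xtfl abk mnew qlv sdbyi
Hunk 5: at line 5 remove [abk] add [ksjpx] -> 10 lines: bvsd fdzw nbor key gklo xtfl ksjpx mnew qlv sdbyi
Hunk 6: at line 4 remove [xtfl,ksjpx] add [yolct] -> 9 lines: bvsd fdzw nbor key gklo yolct mnew qlv sdbyi

Answer: bvsd
fdzw
nbor
key
gklo
yolct
mnew
qlv
sdbyi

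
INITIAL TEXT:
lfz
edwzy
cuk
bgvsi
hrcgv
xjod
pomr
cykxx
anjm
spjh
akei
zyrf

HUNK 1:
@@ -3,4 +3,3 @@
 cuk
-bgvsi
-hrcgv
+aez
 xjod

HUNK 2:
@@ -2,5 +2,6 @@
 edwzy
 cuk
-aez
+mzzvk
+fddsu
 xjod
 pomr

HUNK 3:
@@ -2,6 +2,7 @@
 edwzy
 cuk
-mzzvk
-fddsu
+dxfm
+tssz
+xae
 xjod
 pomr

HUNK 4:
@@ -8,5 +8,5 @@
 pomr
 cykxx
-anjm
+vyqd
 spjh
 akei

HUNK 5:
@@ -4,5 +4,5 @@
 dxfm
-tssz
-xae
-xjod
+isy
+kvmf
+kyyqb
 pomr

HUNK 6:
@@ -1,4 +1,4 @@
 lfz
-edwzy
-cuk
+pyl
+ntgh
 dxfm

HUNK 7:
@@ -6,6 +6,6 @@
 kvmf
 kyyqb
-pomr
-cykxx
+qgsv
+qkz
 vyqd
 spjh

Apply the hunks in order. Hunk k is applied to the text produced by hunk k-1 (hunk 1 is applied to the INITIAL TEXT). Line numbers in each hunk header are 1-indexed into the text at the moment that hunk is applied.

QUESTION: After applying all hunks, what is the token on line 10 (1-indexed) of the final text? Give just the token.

Answer: vyqd

Derivation:
Hunk 1: at line 3 remove [bgvsi,hrcgv] add [aez] -> 11 lines: lfz edwzy cuk aez xjod pomr cykxx anjm spjh akei zyrf
Hunk 2: at line 2 remove [aez] add [mzzvk,fddsu] -> 12 lines: lfz edwzy cuk mzzvk fddsu xjod pomr cykxx anjm spjh akei zyrf
Hunk 3: at line 2 remove [mzzvk,fddsu] add [dxfm,tssz,xae] -> 13 lines: lfz edwzy cuk dxfm tssz xae xjod pomr cykxx anjm spjh akei zyrf
Hunk 4: at line 8 remove [anjm] add [vyqd] -> 13 lines: lfz edwzy cuk dxfm tssz xae xjod pomr cykxx vyqd spjh akei zyrf
Hunk 5: at line 4 remove [tssz,xae,xjod] add [isy,kvmf,kyyqb] -> 13 lines: lfz edwzy cuk dxfm isy kvmf kyyqb pomr cykxx vyqd spjh akei zyrf
Hunk 6: at line 1 remove [edwzy,cuk] add [pyl,ntgh] -> 13 lines: lfz pyl ntgh dxfm isy kvmf kyyqb pomr cykxx vyqd spjh akei zyrf
Hunk 7: at line 6 remove [pomr,cykxx] add [qgsv,qkz] -> 13 lines: lfz pyl ntgh dxfm isy kvmf kyyqb qgsv qkz vyqd spjh akei zyrf
Final line 10: vyqd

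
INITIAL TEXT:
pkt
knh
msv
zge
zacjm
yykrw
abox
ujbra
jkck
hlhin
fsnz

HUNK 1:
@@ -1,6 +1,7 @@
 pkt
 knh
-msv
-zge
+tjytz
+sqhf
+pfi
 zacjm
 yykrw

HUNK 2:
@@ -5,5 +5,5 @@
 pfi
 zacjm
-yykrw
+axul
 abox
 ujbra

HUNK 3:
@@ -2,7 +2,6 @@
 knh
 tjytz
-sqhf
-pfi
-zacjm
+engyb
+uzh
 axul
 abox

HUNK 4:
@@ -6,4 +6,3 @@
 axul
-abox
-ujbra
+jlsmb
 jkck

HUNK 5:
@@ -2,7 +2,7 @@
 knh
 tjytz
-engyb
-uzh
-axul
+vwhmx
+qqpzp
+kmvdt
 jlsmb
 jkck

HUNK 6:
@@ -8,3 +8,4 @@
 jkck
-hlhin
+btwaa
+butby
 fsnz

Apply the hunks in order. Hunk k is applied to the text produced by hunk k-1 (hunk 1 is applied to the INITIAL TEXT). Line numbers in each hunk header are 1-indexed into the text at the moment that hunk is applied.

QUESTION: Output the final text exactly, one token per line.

Answer: pkt
knh
tjytz
vwhmx
qqpzp
kmvdt
jlsmb
jkck
btwaa
butby
fsnz

Derivation:
Hunk 1: at line 1 remove [msv,zge] add [tjytz,sqhf,pfi] -> 12 lines: pkt knh tjytz sqhf pfi zacjm yykrw abox ujbra jkck hlhin fsnz
Hunk 2: at line 5 remove [yykrw] add [axul] -> 12 lines: pkt knh tjytz sqhf pfi zacjm axul abox ujbra jkck hlhin fsnz
Hunk 3: at line 2 remove [sqhf,pfi,zacjm] add [engyb,uzh] -> 11 lines: pkt knh tjytz engyb uzh axul abox ujbra jkck hlhin fsnz
Hunk 4: at line 6 remove [abox,ujbra] add [jlsmb] -> 10 lines: pkt knh tjytz engyb uzh axul jlsmb jkck hlhin fsnz
Hunk 5: at line 2 remove [engyb,uzh,axul] add [vwhmx,qqpzp,kmvdt] -> 10 lines: pkt knh tjytz vwhmx qqpzp kmvdt jlsmb jkck hlhin fsnz
Hunk 6: at line 8 remove [hlhin] add [btwaa,butby] -> 11 lines: pkt knh tjytz vwhmx qqpzp kmvdt jlsmb jkck btwaa butby fsnz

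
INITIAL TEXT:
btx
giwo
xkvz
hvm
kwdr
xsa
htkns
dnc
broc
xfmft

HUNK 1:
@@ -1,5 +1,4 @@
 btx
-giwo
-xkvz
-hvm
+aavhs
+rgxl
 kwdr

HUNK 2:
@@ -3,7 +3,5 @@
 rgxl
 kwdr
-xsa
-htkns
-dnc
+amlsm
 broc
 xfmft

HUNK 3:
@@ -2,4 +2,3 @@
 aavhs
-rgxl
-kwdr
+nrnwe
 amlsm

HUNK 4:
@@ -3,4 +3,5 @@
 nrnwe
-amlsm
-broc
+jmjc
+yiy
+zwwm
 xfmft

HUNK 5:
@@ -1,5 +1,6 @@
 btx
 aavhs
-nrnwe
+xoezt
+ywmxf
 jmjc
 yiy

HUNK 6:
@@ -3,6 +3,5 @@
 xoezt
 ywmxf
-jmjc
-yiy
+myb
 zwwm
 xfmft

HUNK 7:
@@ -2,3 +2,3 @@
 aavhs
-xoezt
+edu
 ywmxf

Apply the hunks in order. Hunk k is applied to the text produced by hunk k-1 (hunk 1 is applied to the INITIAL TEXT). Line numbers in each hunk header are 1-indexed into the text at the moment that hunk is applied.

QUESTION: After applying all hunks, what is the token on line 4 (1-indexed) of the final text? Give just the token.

Hunk 1: at line 1 remove [giwo,xkvz,hvm] add [aavhs,rgxl] -> 9 lines: btx aavhs rgxl kwdr xsa htkns dnc broc xfmft
Hunk 2: at line 3 remove [xsa,htkns,dnc] add [amlsm] -> 7 lines: btx aavhs rgxl kwdr amlsm broc xfmft
Hunk 3: at line 2 remove [rgxl,kwdr] add [nrnwe] -> 6 lines: btx aavhs nrnwe amlsm broc xfmft
Hunk 4: at line 3 remove [amlsm,broc] add [jmjc,yiy,zwwm] -> 7 lines: btx aavhs nrnwe jmjc yiy zwwm xfmft
Hunk 5: at line 1 remove [nrnwe] add [xoezt,ywmxf] -> 8 lines: btx aavhs xoezt ywmxf jmjc yiy zwwm xfmft
Hunk 6: at line 3 remove [jmjc,yiy] add [myb] -> 7 lines: btx aavhs xoezt ywmxf myb zwwm xfmft
Hunk 7: at line 2 remove [xoezt] add [edu] -> 7 lines: btx aavhs edu ywmxf myb zwwm xfmft
Final line 4: ywmxf

Answer: ywmxf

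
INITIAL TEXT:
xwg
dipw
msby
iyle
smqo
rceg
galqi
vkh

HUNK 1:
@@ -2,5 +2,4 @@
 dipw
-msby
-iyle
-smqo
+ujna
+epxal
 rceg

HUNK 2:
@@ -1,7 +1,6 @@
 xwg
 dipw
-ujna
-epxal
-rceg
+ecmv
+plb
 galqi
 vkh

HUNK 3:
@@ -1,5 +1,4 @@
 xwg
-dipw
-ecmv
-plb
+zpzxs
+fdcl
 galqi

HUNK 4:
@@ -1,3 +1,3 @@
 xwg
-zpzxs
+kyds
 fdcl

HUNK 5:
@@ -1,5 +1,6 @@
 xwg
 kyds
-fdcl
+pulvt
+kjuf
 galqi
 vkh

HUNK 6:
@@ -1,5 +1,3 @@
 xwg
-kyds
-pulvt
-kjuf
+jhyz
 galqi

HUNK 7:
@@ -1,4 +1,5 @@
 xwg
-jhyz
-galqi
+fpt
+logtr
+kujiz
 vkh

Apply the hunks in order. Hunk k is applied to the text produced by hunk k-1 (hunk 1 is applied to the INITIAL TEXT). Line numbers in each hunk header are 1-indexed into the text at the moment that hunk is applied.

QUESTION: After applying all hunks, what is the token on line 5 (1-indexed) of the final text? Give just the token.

Hunk 1: at line 2 remove [msby,iyle,smqo] add [ujna,epxal] -> 7 lines: xwg dipw ujna epxal rceg galqi vkh
Hunk 2: at line 1 remove [ujna,epxal,rceg] add [ecmv,plb] -> 6 lines: xwg dipw ecmv plb galqi vkh
Hunk 3: at line 1 remove [dipw,ecmv,plb] add [zpzxs,fdcl] -> 5 lines: xwg zpzxs fdcl galqi vkh
Hunk 4: at line 1 remove [zpzxs] add [kyds] -> 5 lines: xwg kyds fdcl galqi vkh
Hunk 5: at line 1 remove [fdcl] add [pulvt,kjuf] -> 6 lines: xwg kyds pulvt kjuf galqi vkh
Hunk 6: at line 1 remove [kyds,pulvt,kjuf] add [jhyz] -> 4 lines: xwg jhyz galqi vkh
Hunk 7: at line 1 remove [jhyz,galqi] add [fpt,logtr,kujiz] -> 5 lines: xwg fpt logtr kujiz vkh
Final line 5: vkh

Answer: vkh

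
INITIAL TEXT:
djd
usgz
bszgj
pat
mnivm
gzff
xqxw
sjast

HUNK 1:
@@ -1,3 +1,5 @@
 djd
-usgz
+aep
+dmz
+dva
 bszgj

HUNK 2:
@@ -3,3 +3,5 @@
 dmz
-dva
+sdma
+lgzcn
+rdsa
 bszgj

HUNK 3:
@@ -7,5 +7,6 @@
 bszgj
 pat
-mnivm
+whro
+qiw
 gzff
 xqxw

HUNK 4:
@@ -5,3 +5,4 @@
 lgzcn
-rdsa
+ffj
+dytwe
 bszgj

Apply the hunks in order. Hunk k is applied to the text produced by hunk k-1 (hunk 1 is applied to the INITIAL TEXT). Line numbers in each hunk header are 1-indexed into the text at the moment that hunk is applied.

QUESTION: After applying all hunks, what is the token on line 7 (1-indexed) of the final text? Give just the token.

Answer: dytwe

Derivation:
Hunk 1: at line 1 remove [usgz] add [aep,dmz,dva] -> 10 lines: djd aep dmz dva bszgj pat mnivm gzff xqxw sjast
Hunk 2: at line 3 remove [dva] add [sdma,lgzcn,rdsa] -> 12 lines: djd aep dmz sdma lgzcn rdsa bszgj pat mnivm gzff xqxw sjast
Hunk 3: at line 7 remove [mnivm] add [whro,qiw] -> 13 lines: djd aep dmz sdma lgzcn rdsa bszgj pat whro qiw gzff xqxw sjast
Hunk 4: at line 5 remove [rdsa] add [ffj,dytwe] -> 14 lines: djd aep dmz sdma lgzcn ffj dytwe bszgj pat whro qiw gzff xqxw sjast
Final line 7: dytwe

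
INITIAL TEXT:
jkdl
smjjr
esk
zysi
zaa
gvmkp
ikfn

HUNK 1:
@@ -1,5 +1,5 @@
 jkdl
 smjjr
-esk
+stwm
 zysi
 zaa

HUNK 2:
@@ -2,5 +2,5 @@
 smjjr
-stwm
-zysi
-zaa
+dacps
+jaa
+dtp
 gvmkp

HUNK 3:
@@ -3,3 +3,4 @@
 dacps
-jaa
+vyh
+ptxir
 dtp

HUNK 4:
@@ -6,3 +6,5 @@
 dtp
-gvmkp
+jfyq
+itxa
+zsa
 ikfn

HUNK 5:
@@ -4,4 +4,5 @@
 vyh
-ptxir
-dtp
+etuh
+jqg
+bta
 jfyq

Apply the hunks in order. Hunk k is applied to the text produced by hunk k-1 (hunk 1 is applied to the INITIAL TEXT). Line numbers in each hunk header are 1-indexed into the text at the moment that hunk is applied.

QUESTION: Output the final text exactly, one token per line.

Answer: jkdl
smjjr
dacps
vyh
etuh
jqg
bta
jfyq
itxa
zsa
ikfn

Derivation:
Hunk 1: at line 1 remove [esk] add [stwm] -> 7 lines: jkdl smjjr stwm zysi zaa gvmkp ikfn
Hunk 2: at line 2 remove [stwm,zysi,zaa] add [dacps,jaa,dtp] -> 7 lines: jkdl smjjr dacps jaa dtp gvmkp ikfn
Hunk 3: at line 3 remove [jaa] add [vyh,ptxir] -> 8 lines: jkdl smjjr dacps vyh ptxir dtp gvmkp ikfn
Hunk 4: at line 6 remove [gvmkp] add [jfyq,itxa,zsa] -> 10 lines: jkdl smjjr dacps vyh ptxir dtp jfyq itxa zsa ikfn
Hunk 5: at line 4 remove [ptxir,dtp] add [etuh,jqg,bta] -> 11 lines: jkdl smjjr dacps vyh etuh jqg bta jfyq itxa zsa ikfn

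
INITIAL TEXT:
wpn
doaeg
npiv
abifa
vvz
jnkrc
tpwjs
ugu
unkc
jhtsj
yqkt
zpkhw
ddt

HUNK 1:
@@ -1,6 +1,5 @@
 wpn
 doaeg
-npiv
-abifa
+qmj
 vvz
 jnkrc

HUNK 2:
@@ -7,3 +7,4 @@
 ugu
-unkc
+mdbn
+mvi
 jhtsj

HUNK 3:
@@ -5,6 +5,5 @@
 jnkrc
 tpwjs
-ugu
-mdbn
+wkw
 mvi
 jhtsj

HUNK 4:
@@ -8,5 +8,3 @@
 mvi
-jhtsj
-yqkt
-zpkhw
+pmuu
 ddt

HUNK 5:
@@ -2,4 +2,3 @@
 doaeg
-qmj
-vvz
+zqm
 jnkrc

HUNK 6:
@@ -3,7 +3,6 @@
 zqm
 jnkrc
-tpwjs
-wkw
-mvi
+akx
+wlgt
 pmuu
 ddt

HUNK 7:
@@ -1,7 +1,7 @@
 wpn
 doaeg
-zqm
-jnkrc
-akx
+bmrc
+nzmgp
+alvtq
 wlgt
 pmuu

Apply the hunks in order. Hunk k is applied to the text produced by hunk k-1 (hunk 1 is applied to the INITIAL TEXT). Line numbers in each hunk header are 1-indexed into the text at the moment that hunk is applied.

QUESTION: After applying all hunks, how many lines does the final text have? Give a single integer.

Hunk 1: at line 1 remove [npiv,abifa] add [qmj] -> 12 lines: wpn doaeg qmj vvz jnkrc tpwjs ugu unkc jhtsj yqkt zpkhw ddt
Hunk 2: at line 7 remove [unkc] add [mdbn,mvi] -> 13 lines: wpn doaeg qmj vvz jnkrc tpwjs ugu mdbn mvi jhtsj yqkt zpkhw ddt
Hunk 3: at line 5 remove [ugu,mdbn] add [wkw] -> 12 lines: wpn doaeg qmj vvz jnkrc tpwjs wkw mvi jhtsj yqkt zpkhw ddt
Hunk 4: at line 8 remove [jhtsj,yqkt,zpkhw] add [pmuu] -> 10 lines: wpn doaeg qmj vvz jnkrc tpwjs wkw mvi pmuu ddt
Hunk 5: at line 2 remove [qmj,vvz] add [zqm] -> 9 lines: wpn doaeg zqm jnkrc tpwjs wkw mvi pmuu ddt
Hunk 6: at line 3 remove [tpwjs,wkw,mvi] add [akx,wlgt] -> 8 lines: wpn doaeg zqm jnkrc akx wlgt pmuu ddt
Hunk 7: at line 1 remove [zqm,jnkrc,akx] add [bmrc,nzmgp,alvtq] -> 8 lines: wpn doaeg bmrc nzmgp alvtq wlgt pmuu ddt
Final line count: 8

Answer: 8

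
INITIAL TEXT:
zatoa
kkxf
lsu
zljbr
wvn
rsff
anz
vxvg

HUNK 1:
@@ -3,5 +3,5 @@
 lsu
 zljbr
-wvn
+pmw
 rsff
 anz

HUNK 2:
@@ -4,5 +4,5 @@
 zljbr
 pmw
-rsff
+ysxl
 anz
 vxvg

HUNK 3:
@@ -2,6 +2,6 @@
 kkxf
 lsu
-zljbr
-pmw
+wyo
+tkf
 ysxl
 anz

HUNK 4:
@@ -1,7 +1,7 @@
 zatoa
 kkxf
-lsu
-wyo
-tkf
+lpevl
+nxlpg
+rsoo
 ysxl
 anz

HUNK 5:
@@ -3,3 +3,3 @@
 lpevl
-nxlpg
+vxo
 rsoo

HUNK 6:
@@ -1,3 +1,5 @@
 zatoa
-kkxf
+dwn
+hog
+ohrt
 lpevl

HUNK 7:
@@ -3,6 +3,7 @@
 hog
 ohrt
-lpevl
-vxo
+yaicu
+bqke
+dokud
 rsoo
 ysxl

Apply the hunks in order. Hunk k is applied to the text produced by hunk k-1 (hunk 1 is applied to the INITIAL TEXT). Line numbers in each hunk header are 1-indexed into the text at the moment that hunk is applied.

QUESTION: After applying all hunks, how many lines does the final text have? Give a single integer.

Hunk 1: at line 3 remove [wvn] add [pmw] -> 8 lines: zatoa kkxf lsu zljbr pmw rsff anz vxvg
Hunk 2: at line 4 remove [rsff] add [ysxl] -> 8 lines: zatoa kkxf lsu zljbr pmw ysxl anz vxvg
Hunk 3: at line 2 remove [zljbr,pmw] add [wyo,tkf] -> 8 lines: zatoa kkxf lsu wyo tkf ysxl anz vxvg
Hunk 4: at line 1 remove [lsu,wyo,tkf] add [lpevl,nxlpg,rsoo] -> 8 lines: zatoa kkxf lpevl nxlpg rsoo ysxl anz vxvg
Hunk 5: at line 3 remove [nxlpg] add [vxo] -> 8 lines: zatoa kkxf lpevl vxo rsoo ysxl anz vxvg
Hunk 6: at line 1 remove [kkxf] add [dwn,hog,ohrt] -> 10 lines: zatoa dwn hog ohrt lpevl vxo rsoo ysxl anz vxvg
Hunk 7: at line 3 remove [lpevl,vxo] add [yaicu,bqke,dokud] -> 11 lines: zatoa dwn hog ohrt yaicu bqke dokud rsoo ysxl anz vxvg
Final line count: 11

Answer: 11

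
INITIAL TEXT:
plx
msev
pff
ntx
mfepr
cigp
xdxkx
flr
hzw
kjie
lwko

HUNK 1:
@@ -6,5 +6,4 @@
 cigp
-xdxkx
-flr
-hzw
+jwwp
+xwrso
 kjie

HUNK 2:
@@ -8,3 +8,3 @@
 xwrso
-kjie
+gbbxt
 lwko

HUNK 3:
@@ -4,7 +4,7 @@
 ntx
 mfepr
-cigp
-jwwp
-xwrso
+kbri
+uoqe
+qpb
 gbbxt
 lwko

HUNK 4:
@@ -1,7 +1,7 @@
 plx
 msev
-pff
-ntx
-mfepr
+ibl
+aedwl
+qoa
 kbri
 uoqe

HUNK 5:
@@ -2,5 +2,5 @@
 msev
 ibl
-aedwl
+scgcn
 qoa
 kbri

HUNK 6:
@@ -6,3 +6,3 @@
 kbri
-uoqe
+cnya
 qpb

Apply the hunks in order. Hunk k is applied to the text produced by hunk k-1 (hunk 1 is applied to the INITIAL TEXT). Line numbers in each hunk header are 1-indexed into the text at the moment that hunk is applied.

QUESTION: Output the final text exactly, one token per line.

Answer: plx
msev
ibl
scgcn
qoa
kbri
cnya
qpb
gbbxt
lwko

Derivation:
Hunk 1: at line 6 remove [xdxkx,flr,hzw] add [jwwp,xwrso] -> 10 lines: plx msev pff ntx mfepr cigp jwwp xwrso kjie lwko
Hunk 2: at line 8 remove [kjie] add [gbbxt] -> 10 lines: plx msev pff ntx mfepr cigp jwwp xwrso gbbxt lwko
Hunk 3: at line 4 remove [cigp,jwwp,xwrso] add [kbri,uoqe,qpb] -> 10 lines: plx msev pff ntx mfepr kbri uoqe qpb gbbxt lwko
Hunk 4: at line 1 remove [pff,ntx,mfepr] add [ibl,aedwl,qoa] -> 10 lines: plx msev ibl aedwl qoa kbri uoqe qpb gbbxt lwko
Hunk 5: at line 2 remove [aedwl] add [scgcn] -> 10 lines: plx msev ibl scgcn qoa kbri uoqe qpb gbbxt lwko
Hunk 6: at line 6 remove [uoqe] add [cnya] -> 10 lines: plx msev ibl scgcn qoa kbri cnya qpb gbbxt lwko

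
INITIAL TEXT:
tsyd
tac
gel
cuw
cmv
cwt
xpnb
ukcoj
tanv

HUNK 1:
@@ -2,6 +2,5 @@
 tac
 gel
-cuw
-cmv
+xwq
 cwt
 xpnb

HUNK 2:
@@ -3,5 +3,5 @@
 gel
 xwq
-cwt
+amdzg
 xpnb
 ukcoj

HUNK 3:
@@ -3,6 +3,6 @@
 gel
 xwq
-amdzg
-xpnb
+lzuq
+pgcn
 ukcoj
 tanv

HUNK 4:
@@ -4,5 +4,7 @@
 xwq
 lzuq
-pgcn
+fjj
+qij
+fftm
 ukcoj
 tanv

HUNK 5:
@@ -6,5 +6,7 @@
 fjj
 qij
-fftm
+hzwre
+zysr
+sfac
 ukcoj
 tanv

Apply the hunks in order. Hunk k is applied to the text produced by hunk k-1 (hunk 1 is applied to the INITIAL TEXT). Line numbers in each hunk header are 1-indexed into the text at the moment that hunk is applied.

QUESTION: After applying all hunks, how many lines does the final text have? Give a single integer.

Hunk 1: at line 2 remove [cuw,cmv] add [xwq] -> 8 lines: tsyd tac gel xwq cwt xpnb ukcoj tanv
Hunk 2: at line 3 remove [cwt] add [amdzg] -> 8 lines: tsyd tac gel xwq amdzg xpnb ukcoj tanv
Hunk 3: at line 3 remove [amdzg,xpnb] add [lzuq,pgcn] -> 8 lines: tsyd tac gel xwq lzuq pgcn ukcoj tanv
Hunk 4: at line 4 remove [pgcn] add [fjj,qij,fftm] -> 10 lines: tsyd tac gel xwq lzuq fjj qij fftm ukcoj tanv
Hunk 5: at line 6 remove [fftm] add [hzwre,zysr,sfac] -> 12 lines: tsyd tac gel xwq lzuq fjj qij hzwre zysr sfac ukcoj tanv
Final line count: 12

Answer: 12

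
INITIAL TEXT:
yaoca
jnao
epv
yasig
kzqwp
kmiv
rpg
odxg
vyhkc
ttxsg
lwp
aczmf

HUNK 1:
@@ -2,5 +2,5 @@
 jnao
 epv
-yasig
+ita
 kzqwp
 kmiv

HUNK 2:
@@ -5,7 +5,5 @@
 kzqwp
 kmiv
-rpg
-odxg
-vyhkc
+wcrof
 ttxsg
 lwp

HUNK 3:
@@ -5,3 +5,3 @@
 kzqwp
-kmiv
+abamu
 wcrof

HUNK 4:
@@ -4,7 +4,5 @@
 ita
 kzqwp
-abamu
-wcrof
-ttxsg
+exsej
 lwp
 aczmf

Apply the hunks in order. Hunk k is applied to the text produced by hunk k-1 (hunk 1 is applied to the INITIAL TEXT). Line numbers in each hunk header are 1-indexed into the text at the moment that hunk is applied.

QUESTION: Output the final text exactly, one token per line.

Answer: yaoca
jnao
epv
ita
kzqwp
exsej
lwp
aczmf

Derivation:
Hunk 1: at line 2 remove [yasig] add [ita] -> 12 lines: yaoca jnao epv ita kzqwp kmiv rpg odxg vyhkc ttxsg lwp aczmf
Hunk 2: at line 5 remove [rpg,odxg,vyhkc] add [wcrof] -> 10 lines: yaoca jnao epv ita kzqwp kmiv wcrof ttxsg lwp aczmf
Hunk 3: at line 5 remove [kmiv] add [abamu] -> 10 lines: yaoca jnao epv ita kzqwp abamu wcrof ttxsg lwp aczmf
Hunk 4: at line 4 remove [abamu,wcrof,ttxsg] add [exsej] -> 8 lines: yaoca jnao epv ita kzqwp exsej lwp aczmf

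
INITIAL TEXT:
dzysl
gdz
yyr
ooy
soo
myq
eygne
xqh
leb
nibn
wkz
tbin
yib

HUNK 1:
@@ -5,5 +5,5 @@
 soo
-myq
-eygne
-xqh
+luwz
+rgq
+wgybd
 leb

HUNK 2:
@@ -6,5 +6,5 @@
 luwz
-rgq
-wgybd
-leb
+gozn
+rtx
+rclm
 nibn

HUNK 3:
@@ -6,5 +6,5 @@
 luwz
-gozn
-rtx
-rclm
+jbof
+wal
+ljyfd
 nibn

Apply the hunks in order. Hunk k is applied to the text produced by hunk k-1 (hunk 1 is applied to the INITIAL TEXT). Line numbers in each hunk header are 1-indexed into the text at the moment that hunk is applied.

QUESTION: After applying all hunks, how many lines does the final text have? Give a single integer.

Answer: 13

Derivation:
Hunk 1: at line 5 remove [myq,eygne,xqh] add [luwz,rgq,wgybd] -> 13 lines: dzysl gdz yyr ooy soo luwz rgq wgybd leb nibn wkz tbin yib
Hunk 2: at line 6 remove [rgq,wgybd,leb] add [gozn,rtx,rclm] -> 13 lines: dzysl gdz yyr ooy soo luwz gozn rtx rclm nibn wkz tbin yib
Hunk 3: at line 6 remove [gozn,rtx,rclm] add [jbof,wal,ljyfd] -> 13 lines: dzysl gdz yyr ooy soo luwz jbof wal ljyfd nibn wkz tbin yib
Final line count: 13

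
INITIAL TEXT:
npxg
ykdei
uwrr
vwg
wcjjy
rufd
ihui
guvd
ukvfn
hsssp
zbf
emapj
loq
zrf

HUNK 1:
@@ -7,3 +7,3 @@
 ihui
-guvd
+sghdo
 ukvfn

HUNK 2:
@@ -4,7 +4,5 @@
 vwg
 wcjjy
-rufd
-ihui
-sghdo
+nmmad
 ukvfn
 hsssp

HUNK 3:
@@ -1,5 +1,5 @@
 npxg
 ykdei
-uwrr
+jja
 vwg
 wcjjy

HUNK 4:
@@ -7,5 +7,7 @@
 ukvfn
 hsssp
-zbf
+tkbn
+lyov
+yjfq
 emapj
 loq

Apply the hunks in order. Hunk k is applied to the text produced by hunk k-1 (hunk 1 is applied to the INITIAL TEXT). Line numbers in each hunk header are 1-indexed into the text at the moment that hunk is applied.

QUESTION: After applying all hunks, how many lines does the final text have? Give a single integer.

Answer: 14

Derivation:
Hunk 1: at line 7 remove [guvd] add [sghdo] -> 14 lines: npxg ykdei uwrr vwg wcjjy rufd ihui sghdo ukvfn hsssp zbf emapj loq zrf
Hunk 2: at line 4 remove [rufd,ihui,sghdo] add [nmmad] -> 12 lines: npxg ykdei uwrr vwg wcjjy nmmad ukvfn hsssp zbf emapj loq zrf
Hunk 3: at line 1 remove [uwrr] add [jja] -> 12 lines: npxg ykdei jja vwg wcjjy nmmad ukvfn hsssp zbf emapj loq zrf
Hunk 4: at line 7 remove [zbf] add [tkbn,lyov,yjfq] -> 14 lines: npxg ykdei jja vwg wcjjy nmmad ukvfn hsssp tkbn lyov yjfq emapj loq zrf
Final line count: 14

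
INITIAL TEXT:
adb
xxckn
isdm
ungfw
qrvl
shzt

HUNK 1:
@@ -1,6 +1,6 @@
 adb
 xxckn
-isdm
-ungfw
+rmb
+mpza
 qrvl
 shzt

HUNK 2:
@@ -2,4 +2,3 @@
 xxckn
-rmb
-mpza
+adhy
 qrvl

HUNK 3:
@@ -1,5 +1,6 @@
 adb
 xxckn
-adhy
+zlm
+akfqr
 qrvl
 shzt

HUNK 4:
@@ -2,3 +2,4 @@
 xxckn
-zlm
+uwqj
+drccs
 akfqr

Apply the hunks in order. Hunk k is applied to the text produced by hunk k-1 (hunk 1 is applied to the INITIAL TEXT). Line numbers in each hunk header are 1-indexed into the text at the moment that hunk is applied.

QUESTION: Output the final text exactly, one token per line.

Hunk 1: at line 1 remove [isdm,ungfw] add [rmb,mpza] -> 6 lines: adb xxckn rmb mpza qrvl shzt
Hunk 2: at line 2 remove [rmb,mpza] add [adhy] -> 5 lines: adb xxckn adhy qrvl shzt
Hunk 3: at line 1 remove [adhy] add [zlm,akfqr] -> 6 lines: adb xxckn zlm akfqr qrvl shzt
Hunk 4: at line 2 remove [zlm] add [uwqj,drccs] -> 7 lines: adb xxckn uwqj drccs akfqr qrvl shzt

Answer: adb
xxckn
uwqj
drccs
akfqr
qrvl
shzt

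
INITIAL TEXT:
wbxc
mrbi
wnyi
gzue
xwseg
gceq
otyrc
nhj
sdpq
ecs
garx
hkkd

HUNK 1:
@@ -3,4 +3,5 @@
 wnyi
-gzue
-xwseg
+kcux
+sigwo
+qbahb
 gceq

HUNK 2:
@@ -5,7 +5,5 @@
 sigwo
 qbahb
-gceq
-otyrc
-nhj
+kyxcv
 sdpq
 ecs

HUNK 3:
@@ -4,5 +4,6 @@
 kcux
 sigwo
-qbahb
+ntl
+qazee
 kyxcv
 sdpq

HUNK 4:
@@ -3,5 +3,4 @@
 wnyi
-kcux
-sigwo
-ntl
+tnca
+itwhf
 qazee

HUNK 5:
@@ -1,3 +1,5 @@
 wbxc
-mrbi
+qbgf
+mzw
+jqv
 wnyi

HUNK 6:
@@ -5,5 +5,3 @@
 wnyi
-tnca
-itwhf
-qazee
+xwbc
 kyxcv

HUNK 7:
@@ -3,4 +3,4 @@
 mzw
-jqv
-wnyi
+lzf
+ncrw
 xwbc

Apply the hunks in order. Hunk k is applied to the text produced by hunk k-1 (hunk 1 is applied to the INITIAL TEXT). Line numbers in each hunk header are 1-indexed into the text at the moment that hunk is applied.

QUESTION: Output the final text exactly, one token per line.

Hunk 1: at line 3 remove [gzue,xwseg] add [kcux,sigwo,qbahb] -> 13 lines: wbxc mrbi wnyi kcux sigwo qbahb gceq otyrc nhj sdpq ecs garx hkkd
Hunk 2: at line 5 remove [gceq,otyrc,nhj] add [kyxcv] -> 11 lines: wbxc mrbi wnyi kcux sigwo qbahb kyxcv sdpq ecs garx hkkd
Hunk 3: at line 4 remove [qbahb] add [ntl,qazee] -> 12 lines: wbxc mrbi wnyi kcux sigwo ntl qazee kyxcv sdpq ecs garx hkkd
Hunk 4: at line 3 remove [kcux,sigwo,ntl] add [tnca,itwhf] -> 11 lines: wbxc mrbi wnyi tnca itwhf qazee kyxcv sdpq ecs garx hkkd
Hunk 5: at line 1 remove [mrbi] add [qbgf,mzw,jqv] -> 13 lines: wbxc qbgf mzw jqv wnyi tnca itwhf qazee kyxcv sdpq ecs garx hkkd
Hunk 6: at line 5 remove [tnca,itwhf,qazee] add [xwbc] -> 11 lines: wbxc qbgf mzw jqv wnyi xwbc kyxcv sdpq ecs garx hkkd
Hunk 7: at line 3 remove [jqv,wnyi] add [lzf,ncrw] -> 11 lines: wbxc qbgf mzw lzf ncrw xwbc kyxcv sdpq ecs garx hkkd

Answer: wbxc
qbgf
mzw
lzf
ncrw
xwbc
kyxcv
sdpq
ecs
garx
hkkd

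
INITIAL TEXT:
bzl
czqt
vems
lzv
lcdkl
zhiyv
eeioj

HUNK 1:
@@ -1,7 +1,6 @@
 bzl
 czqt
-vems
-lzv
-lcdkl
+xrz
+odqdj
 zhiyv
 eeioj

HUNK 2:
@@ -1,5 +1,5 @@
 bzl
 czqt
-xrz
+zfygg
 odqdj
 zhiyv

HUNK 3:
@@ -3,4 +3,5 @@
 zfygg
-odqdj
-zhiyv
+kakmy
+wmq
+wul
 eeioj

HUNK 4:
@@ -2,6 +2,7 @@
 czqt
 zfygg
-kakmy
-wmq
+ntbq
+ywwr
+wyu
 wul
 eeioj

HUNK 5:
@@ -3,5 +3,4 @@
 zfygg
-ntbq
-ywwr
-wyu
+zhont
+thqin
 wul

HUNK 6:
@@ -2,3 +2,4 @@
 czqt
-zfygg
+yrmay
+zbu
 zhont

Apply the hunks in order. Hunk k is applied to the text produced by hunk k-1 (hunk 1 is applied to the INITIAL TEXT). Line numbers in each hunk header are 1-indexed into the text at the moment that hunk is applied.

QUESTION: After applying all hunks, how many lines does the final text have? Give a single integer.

Hunk 1: at line 1 remove [vems,lzv,lcdkl] add [xrz,odqdj] -> 6 lines: bzl czqt xrz odqdj zhiyv eeioj
Hunk 2: at line 1 remove [xrz] add [zfygg] -> 6 lines: bzl czqt zfygg odqdj zhiyv eeioj
Hunk 3: at line 3 remove [odqdj,zhiyv] add [kakmy,wmq,wul] -> 7 lines: bzl czqt zfygg kakmy wmq wul eeioj
Hunk 4: at line 2 remove [kakmy,wmq] add [ntbq,ywwr,wyu] -> 8 lines: bzl czqt zfygg ntbq ywwr wyu wul eeioj
Hunk 5: at line 3 remove [ntbq,ywwr,wyu] add [zhont,thqin] -> 7 lines: bzl czqt zfygg zhont thqin wul eeioj
Hunk 6: at line 2 remove [zfygg] add [yrmay,zbu] -> 8 lines: bzl czqt yrmay zbu zhont thqin wul eeioj
Final line count: 8

Answer: 8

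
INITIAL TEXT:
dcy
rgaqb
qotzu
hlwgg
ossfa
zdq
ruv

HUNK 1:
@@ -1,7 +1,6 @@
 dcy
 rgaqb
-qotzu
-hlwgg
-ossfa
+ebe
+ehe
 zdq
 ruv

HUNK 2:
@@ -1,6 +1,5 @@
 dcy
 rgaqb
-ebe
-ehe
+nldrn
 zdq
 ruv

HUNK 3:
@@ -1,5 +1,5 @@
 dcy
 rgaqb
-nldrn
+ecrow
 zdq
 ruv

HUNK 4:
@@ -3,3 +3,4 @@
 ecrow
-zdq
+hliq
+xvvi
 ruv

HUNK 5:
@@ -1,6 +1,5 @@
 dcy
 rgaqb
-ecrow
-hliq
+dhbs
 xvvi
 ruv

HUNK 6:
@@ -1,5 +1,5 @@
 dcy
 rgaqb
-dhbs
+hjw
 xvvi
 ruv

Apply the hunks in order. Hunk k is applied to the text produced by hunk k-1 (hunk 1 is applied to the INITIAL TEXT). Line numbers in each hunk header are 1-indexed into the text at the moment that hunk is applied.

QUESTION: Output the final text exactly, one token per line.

Hunk 1: at line 1 remove [qotzu,hlwgg,ossfa] add [ebe,ehe] -> 6 lines: dcy rgaqb ebe ehe zdq ruv
Hunk 2: at line 1 remove [ebe,ehe] add [nldrn] -> 5 lines: dcy rgaqb nldrn zdq ruv
Hunk 3: at line 1 remove [nldrn] add [ecrow] -> 5 lines: dcy rgaqb ecrow zdq ruv
Hunk 4: at line 3 remove [zdq] add [hliq,xvvi] -> 6 lines: dcy rgaqb ecrow hliq xvvi ruv
Hunk 5: at line 1 remove [ecrow,hliq] add [dhbs] -> 5 lines: dcy rgaqb dhbs xvvi ruv
Hunk 6: at line 1 remove [dhbs] add [hjw] -> 5 lines: dcy rgaqb hjw xvvi ruv

Answer: dcy
rgaqb
hjw
xvvi
ruv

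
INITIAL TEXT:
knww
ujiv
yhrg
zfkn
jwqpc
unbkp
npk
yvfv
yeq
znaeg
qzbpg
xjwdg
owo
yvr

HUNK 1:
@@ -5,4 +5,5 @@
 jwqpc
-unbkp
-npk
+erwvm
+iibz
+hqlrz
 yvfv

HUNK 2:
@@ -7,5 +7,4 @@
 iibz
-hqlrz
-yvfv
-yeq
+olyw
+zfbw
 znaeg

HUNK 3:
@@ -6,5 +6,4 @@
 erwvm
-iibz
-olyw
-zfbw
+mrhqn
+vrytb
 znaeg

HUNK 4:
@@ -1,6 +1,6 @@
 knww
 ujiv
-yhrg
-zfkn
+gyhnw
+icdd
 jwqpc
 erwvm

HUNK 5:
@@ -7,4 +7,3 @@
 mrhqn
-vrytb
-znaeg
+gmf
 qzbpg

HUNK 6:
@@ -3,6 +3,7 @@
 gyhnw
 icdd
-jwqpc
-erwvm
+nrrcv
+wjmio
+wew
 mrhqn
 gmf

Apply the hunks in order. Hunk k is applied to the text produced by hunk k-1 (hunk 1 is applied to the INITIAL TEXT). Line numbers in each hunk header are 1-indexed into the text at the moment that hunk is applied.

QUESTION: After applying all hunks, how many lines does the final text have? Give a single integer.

Hunk 1: at line 5 remove [unbkp,npk] add [erwvm,iibz,hqlrz] -> 15 lines: knww ujiv yhrg zfkn jwqpc erwvm iibz hqlrz yvfv yeq znaeg qzbpg xjwdg owo yvr
Hunk 2: at line 7 remove [hqlrz,yvfv,yeq] add [olyw,zfbw] -> 14 lines: knww ujiv yhrg zfkn jwqpc erwvm iibz olyw zfbw znaeg qzbpg xjwdg owo yvr
Hunk 3: at line 6 remove [iibz,olyw,zfbw] add [mrhqn,vrytb] -> 13 lines: knww ujiv yhrg zfkn jwqpc erwvm mrhqn vrytb znaeg qzbpg xjwdg owo yvr
Hunk 4: at line 1 remove [yhrg,zfkn] add [gyhnw,icdd] -> 13 lines: knww ujiv gyhnw icdd jwqpc erwvm mrhqn vrytb znaeg qzbpg xjwdg owo yvr
Hunk 5: at line 7 remove [vrytb,znaeg] add [gmf] -> 12 lines: knww ujiv gyhnw icdd jwqpc erwvm mrhqn gmf qzbpg xjwdg owo yvr
Hunk 6: at line 3 remove [jwqpc,erwvm] add [nrrcv,wjmio,wew] -> 13 lines: knww ujiv gyhnw icdd nrrcv wjmio wew mrhqn gmf qzbpg xjwdg owo yvr
Final line count: 13

Answer: 13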